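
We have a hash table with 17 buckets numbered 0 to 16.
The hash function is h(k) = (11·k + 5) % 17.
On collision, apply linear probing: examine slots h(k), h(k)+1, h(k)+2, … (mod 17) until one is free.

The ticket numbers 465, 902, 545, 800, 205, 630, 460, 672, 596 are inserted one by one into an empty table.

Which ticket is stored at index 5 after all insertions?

465 hashes to 3; slot 3 is free -> place at 3.
902 hashes to 16; slot 16 is free -> place at 16.
545 hashes to 16; 16 taken -> place at 0.
800 hashes to 16; 16,0 taken -> place at 1.
205 hashes to 16; 16,0,1 taken -> place at 2.
630 hashes to 16; 16,0,1,2,3 taken -> place at 4.
460 hashes to 16; 16,0,1,2,3,4 taken -> place at 5.
672 hashes to 2; 2,3,4,5 taken -> place at 6.
596 hashes to 16; 16,0,1,2,3,4,5,6 taken -> place at 7.
Table: [545, 800, 205, 465, 630, 460, 672, 596, ., ., ., ., ., ., ., ., 902]

460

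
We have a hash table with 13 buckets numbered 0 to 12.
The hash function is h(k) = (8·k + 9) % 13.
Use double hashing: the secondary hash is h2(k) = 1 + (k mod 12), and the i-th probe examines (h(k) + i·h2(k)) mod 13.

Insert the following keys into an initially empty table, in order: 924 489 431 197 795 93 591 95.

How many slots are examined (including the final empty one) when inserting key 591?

3

924: h=4 => slot 4
489: h=8 => slot 8
431: h=12 => slot 12
197: h=12, h2=6, probe 12,5 => slot 5
795: h=12, h2=4, probe 12,3 => slot 3
93: h=12, h2=10, probe 12,9 => slot 9
591: h=5, h2=4, probe 5,9,0 => slot 0
95: h=2 => slot 2
Table: [591, -, 95, 795, 924, 197, -, -, 489, 93, -, -, 431]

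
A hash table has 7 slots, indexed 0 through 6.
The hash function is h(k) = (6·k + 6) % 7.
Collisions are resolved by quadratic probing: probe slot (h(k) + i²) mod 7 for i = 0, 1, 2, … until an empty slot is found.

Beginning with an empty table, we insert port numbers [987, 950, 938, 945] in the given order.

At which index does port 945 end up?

3

Insert 987: h=6, slot 6 empty → index 6.
Insert 950: h=1, slot 1 empty → index 1.
Insert 938: h=6, slot 6 occupied → index 0.
Insert 945: h=6, slots 6,0 occupied → index 3.
Table: [938, 950, ., 945, ., ., 987]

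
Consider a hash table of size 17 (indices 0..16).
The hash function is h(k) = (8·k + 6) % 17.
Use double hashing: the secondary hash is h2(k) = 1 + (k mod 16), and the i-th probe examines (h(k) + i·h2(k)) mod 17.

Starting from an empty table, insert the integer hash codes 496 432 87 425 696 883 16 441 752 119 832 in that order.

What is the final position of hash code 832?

0

496 hashes to 13; slot 13 is free → place at 13.
432 hashes to 11; slot 11 is free → place at 11.
87 hashes to 5; slot 5 is free → place at 5.
425 hashes to 6; slot 6 is free → place at 6.
696 hashes to 15; slot 15 is free → place at 15.
883 hashes to 15, h2=4; 15 taken → place at 2.
16 hashes to 15, h2=1; 15 taken → place at 16.
441 hashes to 15, h2=10; 15 taken → place at 8.
752 hashes to 4; slot 4 is free → place at 4.
119 hashes to 6, h2=8; 6 taken → place at 14.
832 hashes to 15, h2=1; 15,16 taken → place at 0.
Table: [832, _, 883, _, 752, 87, 425, _, 441, _, _, 432, _, 496, 119, 696, 16]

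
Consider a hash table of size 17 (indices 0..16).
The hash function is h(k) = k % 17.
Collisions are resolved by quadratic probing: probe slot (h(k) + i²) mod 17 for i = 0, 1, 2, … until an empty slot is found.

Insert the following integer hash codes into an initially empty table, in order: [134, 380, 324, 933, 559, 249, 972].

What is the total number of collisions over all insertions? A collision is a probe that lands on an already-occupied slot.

3

Insert 134: h=15, slot 15 empty → index 15.
Insert 380: h=6, slot 6 empty → index 6.
Insert 324: h=1, slot 1 empty → index 1.
Insert 933: h=15, slot 15 occupied → index 16.
Insert 559: h=15, slots 15,16 occupied → index 2.
Insert 249: h=11, slot 11 empty → index 11.
Insert 972: h=3, slot 3 empty → index 3.
Table: [_, 324, 559, 972, _, _, 380, _, _, _, _, 249, _, _, _, 134, 933]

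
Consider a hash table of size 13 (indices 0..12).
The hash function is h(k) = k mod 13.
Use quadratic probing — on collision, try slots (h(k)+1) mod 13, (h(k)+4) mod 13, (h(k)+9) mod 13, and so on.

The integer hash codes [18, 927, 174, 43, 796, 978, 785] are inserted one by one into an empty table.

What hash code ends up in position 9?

785

18: h=5 → slot 5
927: h=4 → slot 4
174: h=5, probe 5,6 → slot 6
43: h=4, probe 4,5,8 → slot 8
796: h=3 → slot 3
978: h=3, probe 3,4,7 → slot 7
785: h=5, probe 5,6,9 → slot 9
Table: [—, —, —, 796, 927, 18, 174, 978, 43, 785, —, —, —]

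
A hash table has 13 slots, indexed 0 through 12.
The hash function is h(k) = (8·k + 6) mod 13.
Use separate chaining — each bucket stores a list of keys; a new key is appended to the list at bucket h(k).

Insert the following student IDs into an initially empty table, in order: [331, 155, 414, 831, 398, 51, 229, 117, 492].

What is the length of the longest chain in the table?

Insert 331: h=2, bucket 2 empty → new chain.
Insert 155: h=11, bucket 11 empty → new chain.
Insert 414: h=3, bucket 3 empty → new chain.
Insert 831: h=11, bucket 11 nonempty → append to chain.
Insert 398: h=5, bucket 5 empty → new chain.
Insert 51: h=11, bucket 11 nonempty → append to chain.
Insert 229: h=5, bucket 5 nonempty → append to chain.
Insert 117: h=6, bucket 6 empty → new chain.
Insert 492: h=3, bucket 3 nonempty → append to chain.
Final buckets:
0: _
1: _
2: 331
3: 414 -> 492
4: _
5: 398 -> 229
6: 117
7: _
8: _
9: _
10: _
11: 155 -> 831 -> 51
12: _

3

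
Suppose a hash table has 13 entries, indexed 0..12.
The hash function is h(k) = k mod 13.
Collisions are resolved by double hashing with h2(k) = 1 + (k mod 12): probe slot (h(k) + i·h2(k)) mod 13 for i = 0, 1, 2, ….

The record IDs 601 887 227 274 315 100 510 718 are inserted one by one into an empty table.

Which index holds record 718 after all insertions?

601: h=3 => slot 3
887: h=3, h2=12, probe 3,2 => slot 2
227: h=6 => slot 6
274: h=1 => slot 1
315: h=3, h2=4, probe 3,7 => slot 7
100: h=9 => slot 9
510: h=3, h2=7, probe 3,10 => slot 10
718: h=3, h2=11, probe 3,1,12 => slot 12
Table: [., 274, 887, 601, ., ., 227, 315, ., 100, 510, ., 718]

12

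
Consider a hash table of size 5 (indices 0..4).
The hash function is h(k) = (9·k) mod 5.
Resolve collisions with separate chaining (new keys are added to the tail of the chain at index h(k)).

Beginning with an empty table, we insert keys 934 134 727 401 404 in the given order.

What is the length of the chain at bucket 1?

3

934 -> bucket 1
134 -> bucket 1 (collision)
727 -> bucket 3
401 -> bucket 4
404 -> bucket 1 (collision)
Final buckets:
0: ∅
1: 934 -> 134 -> 404
2: ∅
3: 727
4: 401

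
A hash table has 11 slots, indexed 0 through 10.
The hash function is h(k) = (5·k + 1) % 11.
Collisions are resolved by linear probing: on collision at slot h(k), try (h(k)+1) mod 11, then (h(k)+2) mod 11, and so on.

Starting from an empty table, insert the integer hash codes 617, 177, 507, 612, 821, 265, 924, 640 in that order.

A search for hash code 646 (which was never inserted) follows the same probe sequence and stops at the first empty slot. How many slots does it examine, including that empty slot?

3

617 hashes to 6; slot 6 is free -> place at 6.
177 hashes to 6; 6 taken -> place at 7.
507 hashes to 6; 6,7 taken -> place at 8.
612 hashes to 3; slot 3 is free -> place at 3.
821 hashes to 3; 3 taken -> place at 4.
265 hashes to 6; 6,7,8 taken -> place at 9.
924 hashes to 1; slot 1 is free -> place at 1.
640 hashes to 0; slot 0 is free -> place at 0.
Table: [640, 924, _, 612, 821, _, 617, 177, 507, 265, _]
Lookup 646: h=8, probe 8,9,10 → slot 10 empty, not found.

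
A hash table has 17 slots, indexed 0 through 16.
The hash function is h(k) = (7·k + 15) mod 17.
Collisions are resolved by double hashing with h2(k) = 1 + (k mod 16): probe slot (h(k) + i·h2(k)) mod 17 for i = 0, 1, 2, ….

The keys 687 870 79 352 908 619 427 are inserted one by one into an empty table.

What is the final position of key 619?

687 hashes to 13; slot 13 is free => place at 13.
870 hashes to 2; slot 2 is free => place at 2.
79 hashes to 7; slot 7 is free => place at 7.
352 hashes to 14; slot 14 is free => place at 14.
908 hashes to 13, h2=13; 13 taken => place at 9.
619 hashes to 13, h2=12; 13 taken => place at 8.
427 hashes to 12; slot 12 is free => place at 12.
Table: [., ., 870, ., ., ., ., 79, 619, 908, ., ., 427, 687, 352, ., .]

8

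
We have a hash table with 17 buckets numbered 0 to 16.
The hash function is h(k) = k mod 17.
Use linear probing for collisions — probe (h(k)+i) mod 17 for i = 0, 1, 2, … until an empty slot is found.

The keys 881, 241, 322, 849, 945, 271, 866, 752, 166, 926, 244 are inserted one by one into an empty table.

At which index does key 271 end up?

1

Insert 881: h=14, slot 14 empty => index 14.
Insert 241: h=3, slot 3 empty => index 3.
Insert 322: h=16, slot 16 empty => index 16.
Insert 849: h=16, slot 16 occupied => index 0.
Insert 945: h=10, slot 10 empty => index 10.
Insert 271: h=16, slots 16,0 occupied => index 1.
Insert 866: h=16, slots 16,0,1 occupied => index 2.
Insert 752: h=4, slot 4 empty => index 4.
Insert 166: h=13, slot 13 empty => index 13.
Insert 926: h=8, slot 8 empty => index 8.
Insert 244: h=6, slot 6 empty => index 6.
Table: [849, 271, 866, 241, 752, —, 244, —, 926, —, 945, —, —, 166, 881, —, 322]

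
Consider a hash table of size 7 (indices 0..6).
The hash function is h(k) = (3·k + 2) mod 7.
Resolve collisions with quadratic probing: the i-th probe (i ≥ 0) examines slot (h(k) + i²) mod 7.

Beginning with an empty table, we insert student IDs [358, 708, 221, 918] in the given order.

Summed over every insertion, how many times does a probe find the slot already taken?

Insert 358: h=5, slot 5 empty -> index 5.
Insert 708: h=5, slot 5 occupied -> index 6.
Insert 221: h=0, slot 0 empty -> index 0.
Insert 918: h=5, slots 5,6 occupied -> index 2.
Table: [221, _, 918, _, _, 358, 708]

3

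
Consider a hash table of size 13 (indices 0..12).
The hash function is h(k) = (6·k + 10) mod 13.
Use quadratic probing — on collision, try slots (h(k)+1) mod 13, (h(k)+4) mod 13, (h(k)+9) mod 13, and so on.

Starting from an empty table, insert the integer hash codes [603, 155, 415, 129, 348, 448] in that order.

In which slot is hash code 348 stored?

6

603: h=1 -> slot 1
155: h=4 -> slot 4
415: h=4, probe 4,5 -> slot 5
129: h=4, probe 4,5,8 -> slot 8
348: h=5, probe 5,6 -> slot 6
448: h=7 -> slot 7
Table: [_, 603, _, _, 155, 415, 348, 448, 129, _, _, _, _]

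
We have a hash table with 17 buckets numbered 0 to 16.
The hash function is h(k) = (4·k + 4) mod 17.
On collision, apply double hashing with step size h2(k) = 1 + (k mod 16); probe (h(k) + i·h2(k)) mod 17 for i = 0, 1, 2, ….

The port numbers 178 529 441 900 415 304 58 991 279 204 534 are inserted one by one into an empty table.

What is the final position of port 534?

16

Insert 178: h=2, slot 2 empty → index 2.
Insert 529: h=12, slot 12 empty → index 12.
Insert 441: h=0, slot 0 empty → index 0.
Insert 900: h=0, h2=5, slot 0 occupied → index 5.
Insert 415: h=15, slot 15 empty → index 15.
Insert 304: h=13, slot 13 empty → index 13.
Insert 58: h=15, h2=11, slot 15 occupied → index 9.
Insert 991: h=7, slot 7 empty → index 7.
Insert 279: h=15, h2=8, slot 15 occupied → index 6.
Insert 204: h=4, slot 4 empty → index 4.
Insert 534: h=15, h2=7, slots 15,5,12,2,9 occupied → index 16.
Table: [441, ∅, 178, ∅, 204, 900, 279, 991, ∅, 58, ∅, ∅, 529, 304, ∅, 415, 534]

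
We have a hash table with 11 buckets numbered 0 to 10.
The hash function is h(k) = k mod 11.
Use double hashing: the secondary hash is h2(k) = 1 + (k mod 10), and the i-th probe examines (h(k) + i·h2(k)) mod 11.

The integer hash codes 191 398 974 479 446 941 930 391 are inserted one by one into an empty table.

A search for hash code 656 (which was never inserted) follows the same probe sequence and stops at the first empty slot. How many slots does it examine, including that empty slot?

Insert 191: h=4, slot 4 empty → index 4.
Insert 398: h=2, slot 2 empty → index 2.
Insert 974: h=6, slot 6 empty → index 6.
Insert 479: h=6, h2=10, slot 6 occupied → index 5.
Insert 446: h=6, h2=7, slots 6,2 occupied → index 9.
Insert 941: h=6, h2=2, slot 6 occupied → index 8.
Insert 930: h=6, h2=1, slot 6 occupied → index 7.
Insert 391: h=6, h2=2, slots 6,8 occupied → index 10.
Table: [-, -, 398, -, 191, 479, 974, 930, 941, 446, 391]
Lookup 656: h=7, h2=7, probe 7,3 → slot 3 empty, not found.

2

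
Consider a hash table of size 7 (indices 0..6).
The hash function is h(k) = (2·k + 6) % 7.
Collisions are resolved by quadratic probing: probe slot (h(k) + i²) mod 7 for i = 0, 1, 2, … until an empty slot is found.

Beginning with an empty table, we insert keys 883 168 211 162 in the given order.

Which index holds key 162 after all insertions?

883 hashes to 1; slot 1 is free → place at 1.
168 hashes to 6; slot 6 is free → place at 6.
211 hashes to 1; 1 taken → place at 2.
162 hashes to 1; 1,2 taken → place at 5.
Table: [—, 883, 211, —, —, 162, 168]

5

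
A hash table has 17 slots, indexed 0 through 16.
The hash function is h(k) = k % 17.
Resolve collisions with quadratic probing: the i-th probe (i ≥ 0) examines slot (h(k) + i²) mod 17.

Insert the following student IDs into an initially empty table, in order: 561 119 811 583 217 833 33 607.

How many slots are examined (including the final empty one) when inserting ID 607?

561: h=0 → slot 0
119: h=0, probe 0,1 → slot 1
811: h=12 → slot 12
583: h=5 → slot 5
217: h=13 → slot 13
833: h=0, probe 0,1,4 → slot 4
33: h=16 → slot 16
607: h=12, probe 12,13,16,4,11 → slot 11
Table: [561, 119, —, —, 833, 583, —, —, —, —, —, 607, 811, 217, —, —, 33]

5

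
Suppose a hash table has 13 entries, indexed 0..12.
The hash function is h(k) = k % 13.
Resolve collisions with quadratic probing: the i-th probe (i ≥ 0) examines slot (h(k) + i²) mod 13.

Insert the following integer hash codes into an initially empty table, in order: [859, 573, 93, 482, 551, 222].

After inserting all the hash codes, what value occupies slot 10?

222

859 hashes to 1; slot 1 is free → place at 1.
573 hashes to 1; 1 taken → place at 2.
93 hashes to 2; 2 taken → place at 3.
482 hashes to 1; 1,2 taken → place at 5.
551 hashes to 5; 5 taken → place at 6.
222 hashes to 1; 1,2,5 taken → place at 10.
Table: [∅, 859, 573, 93, ∅, 482, 551, ∅, ∅, ∅, 222, ∅, ∅]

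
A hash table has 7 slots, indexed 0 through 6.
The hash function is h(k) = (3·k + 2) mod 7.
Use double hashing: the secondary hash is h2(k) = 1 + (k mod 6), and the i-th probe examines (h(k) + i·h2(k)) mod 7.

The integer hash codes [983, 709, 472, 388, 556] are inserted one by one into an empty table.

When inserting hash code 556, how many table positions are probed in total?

983: h=4 => slot 4
709: h=1 => slot 1
472: h=4, h2=5, probe 4,2 => slot 2
388: h=4, h2=5, probe 4,2,0 => slot 0
556: h=4, h2=5, probe 4,2,0,5 => slot 5
Table: [388, 709, 472, ∅, 983, 556, ∅]

4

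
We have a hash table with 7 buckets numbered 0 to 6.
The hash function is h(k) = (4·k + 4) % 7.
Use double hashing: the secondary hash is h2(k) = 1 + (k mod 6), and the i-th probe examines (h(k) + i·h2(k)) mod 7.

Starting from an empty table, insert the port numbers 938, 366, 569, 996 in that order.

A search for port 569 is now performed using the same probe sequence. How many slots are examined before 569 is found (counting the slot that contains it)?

938 hashes to 4; slot 4 is free -> place at 4.
366 hashes to 5; slot 5 is free -> place at 5.
569 hashes to 5, h2=6; 5,4 taken -> place at 3.
996 hashes to 5, h2=1; 5 taken -> place at 6.
Table: [_, _, _, 569, 938, 366, 996]
Lookup 569: h=5, h2=6, probe 5,4,3 → found at 3.

3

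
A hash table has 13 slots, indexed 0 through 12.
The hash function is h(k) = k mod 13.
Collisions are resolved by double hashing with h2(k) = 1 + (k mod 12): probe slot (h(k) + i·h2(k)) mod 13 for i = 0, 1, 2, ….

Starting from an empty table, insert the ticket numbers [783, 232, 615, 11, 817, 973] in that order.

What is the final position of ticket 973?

2

783 hashes to 3; slot 3 is free → place at 3.
232 hashes to 11; slot 11 is free → place at 11.
615 hashes to 4; slot 4 is free → place at 4.
11 hashes to 11, h2=12; 11 taken → place at 10.
817 hashes to 11, h2=2; 11 taken → place at 0.
973 hashes to 11, h2=2; 11,0 taken → place at 2.
Table: [817, -, 973, 783, 615, -, -, -, -, -, 11, 232, -]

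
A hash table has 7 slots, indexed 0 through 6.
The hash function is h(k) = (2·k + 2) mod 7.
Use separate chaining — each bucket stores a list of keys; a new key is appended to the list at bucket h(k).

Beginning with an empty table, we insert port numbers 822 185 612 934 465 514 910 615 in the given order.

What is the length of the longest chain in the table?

822 → bucket 1
185 → bucket 1 (collision)
612 → bucket 1 (collision)
934 → bucket 1 (collision)
465 → bucket 1 (collision)
514 → bucket 1 (collision)
910 → bucket 2
615 → bucket 0
Final buckets:
0: 615
1: 822 -> 185 -> 612 -> 934 -> 465 -> 514
2: 910
3: —
4: —
5: —
6: —

6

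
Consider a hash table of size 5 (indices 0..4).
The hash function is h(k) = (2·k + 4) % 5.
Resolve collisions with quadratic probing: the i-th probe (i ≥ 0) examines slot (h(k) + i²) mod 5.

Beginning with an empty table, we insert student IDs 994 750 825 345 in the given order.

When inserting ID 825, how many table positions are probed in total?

2

Insert 994: h=2, slot 2 empty -> index 2.
Insert 750: h=4, slot 4 empty -> index 4.
Insert 825: h=4, slot 4 occupied -> index 0.
Insert 345: h=4, slots 4,0 occupied -> index 3.
Table: [825, ., 994, 345, 750]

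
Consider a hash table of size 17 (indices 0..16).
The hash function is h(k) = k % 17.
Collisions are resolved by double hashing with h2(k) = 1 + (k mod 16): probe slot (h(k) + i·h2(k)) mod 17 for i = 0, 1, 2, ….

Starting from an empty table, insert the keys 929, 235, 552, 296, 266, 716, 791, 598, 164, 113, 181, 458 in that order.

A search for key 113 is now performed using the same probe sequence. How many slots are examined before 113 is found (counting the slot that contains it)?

Insert 929: h=11, slot 11 empty → index 11.
Insert 235: h=14, slot 14 empty → index 14.
Insert 552: h=8, slot 8 empty → index 8.
Insert 296: h=7, slot 7 empty → index 7.
Insert 266: h=11, h2=11, slot 11 occupied → index 5.
Insert 716: h=2, slot 2 empty → index 2.
Insert 791: h=9, slot 9 empty → index 9.
Insert 598: h=3, slot 3 empty → index 3.
Insert 164: h=11, h2=5, slot 11 occupied → index 16.
Insert 113: h=11, h2=2, slot 11 occupied → index 13.
Insert 181: h=11, h2=6, slot 11 occupied → index 0.
Insert 458: h=16, h2=11, slot 16 occupied → index 10.
Table: [181, ∅, 716, 598, ∅, 266, ∅, 296, 552, 791, 458, 929, ∅, 113, 235, ∅, 164]
Lookup 113: h=11, h2=2, probe 11,13 → found at 13.

2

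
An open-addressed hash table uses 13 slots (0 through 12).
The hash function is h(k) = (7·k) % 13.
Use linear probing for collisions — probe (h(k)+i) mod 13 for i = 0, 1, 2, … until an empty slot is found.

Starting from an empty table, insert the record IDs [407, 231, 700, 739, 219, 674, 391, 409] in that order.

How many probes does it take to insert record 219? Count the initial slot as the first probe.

Insert 407: h=2, slot 2 empty => index 2.
Insert 231: h=5, slot 5 empty => index 5.
Insert 700: h=12, slot 12 empty => index 12.
Insert 739: h=12, slot 12 occupied => index 0.
Insert 219: h=12, slots 12,0 occupied => index 1.
Insert 674: h=12, slots 12,0,1,2 occupied => index 3.
Insert 391: h=7, slot 7 empty => index 7.
Insert 409: h=3, slot 3 occupied => index 4.
Table: [739, 219, 407, 674, 409, 231, ∅, 391, ∅, ∅, ∅, ∅, 700]

3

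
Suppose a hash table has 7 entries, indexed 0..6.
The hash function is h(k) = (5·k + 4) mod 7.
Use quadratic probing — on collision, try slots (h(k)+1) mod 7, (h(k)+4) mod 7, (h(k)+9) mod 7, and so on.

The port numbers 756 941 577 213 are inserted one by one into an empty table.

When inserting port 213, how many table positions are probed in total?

Insert 756: h=4, slot 4 empty → index 4.
Insert 941: h=5, slot 5 empty → index 5.
Insert 577: h=5, slot 5 occupied → index 6.
Insert 213: h=5, slots 5,6 occupied → index 2.
Table: [-, -, 213, -, 756, 941, 577]

3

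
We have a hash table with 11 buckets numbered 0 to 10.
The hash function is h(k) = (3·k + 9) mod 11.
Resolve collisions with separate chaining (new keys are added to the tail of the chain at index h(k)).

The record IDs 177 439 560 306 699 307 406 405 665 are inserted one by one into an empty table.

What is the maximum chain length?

4

177 → bucket 1
439 → bucket 6
560 → bucket 6 (collision)
306 → bucket 3
699 → bucket 5
307 → bucket 6 (collision)
406 → bucket 6 (collision)
405 → bucket 3 (collision)
665 → bucket 2
Final buckets:
0: _
1: 177
2: 665
3: 306 -> 405
4: _
5: 699
6: 439 -> 560 -> 307 -> 406
7: _
8: _
9: _
10: _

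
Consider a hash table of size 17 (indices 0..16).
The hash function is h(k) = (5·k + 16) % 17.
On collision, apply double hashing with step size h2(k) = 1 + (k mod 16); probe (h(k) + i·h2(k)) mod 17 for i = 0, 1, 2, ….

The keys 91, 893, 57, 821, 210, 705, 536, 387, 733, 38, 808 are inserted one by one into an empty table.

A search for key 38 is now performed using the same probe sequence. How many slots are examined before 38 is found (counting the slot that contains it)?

Insert 91: h=12, slot 12 empty → index 12.
Insert 893: h=10, slot 10 empty → index 10.
Insert 57: h=12, h2=10, slot 12 occupied → index 5.
Insert 821: h=7, slot 7 empty → index 7.
Insert 210: h=12, h2=3, slot 12 occupied → index 15.
Insert 705: h=5, h2=2, slots 5,7 occupied → index 9.
Insert 536: h=10, h2=9, slot 10 occupied → index 2.
Insert 387: h=13, slot 13 empty → index 13.
Insert 733: h=9, h2=14, slot 9 occupied → index 6.
Insert 38: h=2, h2=7, slots 2,9 occupied → index 16.
Insert 808: h=10, h2=9, slots 10,2 occupied → index 11.
Table: [-, -, 536, -, -, 57, 733, 821, -, 705, 893, 808, 91, 387, -, 210, 38]
Lookup 38: h=2, h2=7, probe 2,9,16 → found at 16.

3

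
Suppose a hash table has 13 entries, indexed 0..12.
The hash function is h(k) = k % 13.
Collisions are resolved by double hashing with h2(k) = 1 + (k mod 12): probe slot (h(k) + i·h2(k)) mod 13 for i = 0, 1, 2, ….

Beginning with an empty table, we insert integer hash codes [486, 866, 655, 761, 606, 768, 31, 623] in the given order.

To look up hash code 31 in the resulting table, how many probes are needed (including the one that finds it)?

4

486: h=5 -> slot 5
866: h=8 -> slot 8
655: h=5, h2=8, probe 5,0 -> slot 0
761: h=7 -> slot 7
606: h=8, h2=7, probe 8,2 -> slot 2
768: h=1 -> slot 1
31: h=5, h2=8, probe 5,0,8,3 -> slot 3
623: h=12 -> slot 12
Table: [655, 768, 606, 31, -, 486, -, 761, 866, -, -, -, 623]
Lookup 31: h=5, h2=8, probe 5,0,8,3 → found at 3.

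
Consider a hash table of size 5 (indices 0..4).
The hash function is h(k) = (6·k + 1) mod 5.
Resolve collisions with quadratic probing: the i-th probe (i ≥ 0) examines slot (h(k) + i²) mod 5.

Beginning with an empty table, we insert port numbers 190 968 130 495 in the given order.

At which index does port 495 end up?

190 hashes to 1; slot 1 is free -> place at 1.
968 hashes to 4; slot 4 is free -> place at 4.
130 hashes to 1; 1 taken -> place at 2.
495 hashes to 1; 1,2 taken -> place at 0.
Table: [495, 190, 130, —, 968]

0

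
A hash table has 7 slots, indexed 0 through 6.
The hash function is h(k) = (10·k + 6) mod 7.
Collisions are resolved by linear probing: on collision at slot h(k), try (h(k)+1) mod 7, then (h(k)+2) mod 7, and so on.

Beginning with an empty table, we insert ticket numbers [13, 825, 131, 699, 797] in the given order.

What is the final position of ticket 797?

13 hashes to 3; slot 3 is free => place at 3.
825 hashes to 3; 3 taken => place at 4.
131 hashes to 0; slot 0 is free => place at 0.
699 hashes to 3; 3,4 taken => place at 5.
797 hashes to 3; 3,4,5 taken => place at 6.
Table: [131, ., ., 13, 825, 699, 797]

6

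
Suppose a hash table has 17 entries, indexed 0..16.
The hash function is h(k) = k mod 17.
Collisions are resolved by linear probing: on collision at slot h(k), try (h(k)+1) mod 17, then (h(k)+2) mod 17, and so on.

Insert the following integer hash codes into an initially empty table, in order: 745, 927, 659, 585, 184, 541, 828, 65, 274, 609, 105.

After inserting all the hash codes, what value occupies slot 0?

Insert 745: h=14, slot 14 empty → index 14.
Insert 927: h=9, slot 9 empty → index 9.
Insert 659: h=13, slot 13 empty → index 13.
Insert 585: h=7, slot 7 empty → index 7.
Insert 184: h=14, slot 14 occupied → index 15.
Insert 541: h=14, slots 14,15 occupied → index 16.
Insert 828: h=12, slot 12 empty → index 12.
Insert 65: h=14, slots 14,15,16 occupied → index 0.
Insert 274: h=2, slot 2 empty → index 2.
Insert 609: h=14, slots 14,15,16,0 occupied → index 1.
Insert 105: h=3, slot 3 empty → index 3.
Table: [65, 609, 274, 105, —, —, —, 585, —, 927, —, —, 828, 659, 745, 184, 541]

65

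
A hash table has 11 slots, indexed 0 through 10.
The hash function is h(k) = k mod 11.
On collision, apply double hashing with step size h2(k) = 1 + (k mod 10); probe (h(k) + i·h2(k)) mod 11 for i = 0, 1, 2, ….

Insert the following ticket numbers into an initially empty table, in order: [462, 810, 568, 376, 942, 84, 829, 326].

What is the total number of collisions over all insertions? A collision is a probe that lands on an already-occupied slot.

4

462: h=0 → slot 0
810: h=7 → slot 7
568: h=7, h2=9, probe 7,5 → slot 5
376: h=2 → slot 2
942: h=7, h2=3, probe 7,10 → slot 10
84: h=7, h2=5, probe 7,1 → slot 1
829: h=4 → slot 4
326: h=7, h2=7, probe 7,3 → slot 3
Table: [462, 84, 376, 326, 829, 568, ∅, 810, ∅, ∅, 942]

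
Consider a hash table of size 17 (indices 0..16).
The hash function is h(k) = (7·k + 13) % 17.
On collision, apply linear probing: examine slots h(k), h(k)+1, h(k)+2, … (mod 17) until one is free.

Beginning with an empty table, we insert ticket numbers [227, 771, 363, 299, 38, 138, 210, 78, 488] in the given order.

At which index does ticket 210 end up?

227: h=4 → slot 4
771: h=4, probe 4,5 → slot 5
363: h=4, probe 4,5,6 → slot 6
299: h=15 → slot 15
38: h=7 → slot 7
138: h=10 → slot 10
210: h=4, probe 4,5,6,7,8 → slot 8
78: h=15, probe 15,16 → slot 16
488: h=12 → slot 12
Table: [-, -, -, -, 227, 771, 363, 38, 210, -, 138, -, 488, -, -, 299, 78]

8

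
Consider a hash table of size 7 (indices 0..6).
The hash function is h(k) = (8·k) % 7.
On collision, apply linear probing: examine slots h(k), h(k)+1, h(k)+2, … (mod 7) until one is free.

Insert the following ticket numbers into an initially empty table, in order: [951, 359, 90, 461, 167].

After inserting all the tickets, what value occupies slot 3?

951: h=6 => slot 6
359: h=2 => slot 2
90: h=6, probe 6,0 => slot 0
461: h=6, probe 6,0,1 => slot 1
167: h=6, probe 6,0,1,2,3 => slot 3
Table: [90, 461, 359, 167, ., ., 951]

167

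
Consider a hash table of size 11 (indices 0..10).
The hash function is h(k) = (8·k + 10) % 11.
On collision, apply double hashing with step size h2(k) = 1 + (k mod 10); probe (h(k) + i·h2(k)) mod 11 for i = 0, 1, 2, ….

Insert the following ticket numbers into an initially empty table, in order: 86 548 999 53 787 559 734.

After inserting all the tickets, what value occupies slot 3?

86 hashes to 5; slot 5 is free → place at 5.
548 hashes to 5, h2=9; 5 taken → place at 3.
999 hashes to 5, h2=10; 5 taken → place at 4.
53 hashes to 5, h2=4; 5 taken → place at 9.
787 hashes to 3, h2=8; 3 taken → place at 0.
559 hashes to 5, h2=10; 5,4,3 taken → place at 2.
734 hashes to 8; slot 8 is free → place at 8.
Table: [787, _, 559, 548, 999, 86, _, _, 734, 53, _]

548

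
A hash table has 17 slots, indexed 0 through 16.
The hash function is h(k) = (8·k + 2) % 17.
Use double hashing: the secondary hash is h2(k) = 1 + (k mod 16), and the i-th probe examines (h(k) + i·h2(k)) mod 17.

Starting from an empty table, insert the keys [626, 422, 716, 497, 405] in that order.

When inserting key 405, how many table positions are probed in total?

Insert 626: h=12, slot 12 empty => index 12.
Insert 422: h=12, h2=7, slot 12 occupied => index 2.
Insert 716: h=1, slot 1 empty => index 1.
Insert 497: h=0, slot 0 empty => index 0.
Insert 405: h=12, h2=6, slots 12,1 occupied => index 7.
Table: [497, 716, 422, ∅, ∅, ∅, ∅, 405, ∅, ∅, ∅, ∅, 626, ∅, ∅, ∅, ∅]

3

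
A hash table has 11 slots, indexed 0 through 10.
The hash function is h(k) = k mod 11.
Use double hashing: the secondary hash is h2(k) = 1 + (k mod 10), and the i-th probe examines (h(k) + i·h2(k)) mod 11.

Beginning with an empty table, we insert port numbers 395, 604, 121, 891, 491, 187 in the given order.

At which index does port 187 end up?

8

395: h=10 => slot 10
604: h=10, h2=5, probe 10,4 => slot 4
121: h=0 => slot 0
891: h=0, h2=2, probe 0,2 => slot 2
491: h=7 => slot 7
187: h=0, h2=8, probe 0,8 => slot 8
Table: [121, -, 891, -, 604, -, -, 491, 187, -, 395]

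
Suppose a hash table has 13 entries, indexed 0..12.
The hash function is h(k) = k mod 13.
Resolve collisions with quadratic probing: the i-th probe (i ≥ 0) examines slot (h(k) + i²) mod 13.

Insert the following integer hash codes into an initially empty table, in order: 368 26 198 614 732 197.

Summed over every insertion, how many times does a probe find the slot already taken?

368 hashes to 4; slot 4 is free → place at 4.
26 hashes to 0; slot 0 is free → place at 0.
198 hashes to 3; slot 3 is free → place at 3.
614 hashes to 3; 3,4 taken → place at 7.
732 hashes to 4; 4 taken → place at 5.
197 hashes to 2; slot 2 is free → place at 2.
Table: [26, -, 197, 198, 368, 732, -, 614, -, -, -, -, -]

3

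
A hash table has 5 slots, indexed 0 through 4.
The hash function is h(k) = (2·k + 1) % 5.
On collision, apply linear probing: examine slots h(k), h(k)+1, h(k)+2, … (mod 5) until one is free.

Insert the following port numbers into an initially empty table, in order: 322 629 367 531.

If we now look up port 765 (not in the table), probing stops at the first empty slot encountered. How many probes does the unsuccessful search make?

322 hashes to 0; slot 0 is free => place at 0.
629 hashes to 4; slot 4 is free => place at 4.
367 hashes to 0; 0 taken => place at 1.
531 hashes to 3; slot 3 is free => place at 3.
Table: [322, 367, ., 531, 629]
Lookup 765: h=1, probe 1,2 → slot 2 empty, not found.

2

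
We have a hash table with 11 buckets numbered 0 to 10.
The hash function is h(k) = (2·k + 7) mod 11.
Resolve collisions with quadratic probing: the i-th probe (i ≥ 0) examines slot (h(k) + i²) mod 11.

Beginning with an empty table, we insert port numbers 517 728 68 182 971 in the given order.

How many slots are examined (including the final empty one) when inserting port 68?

2

517 hashes to 7; slot 7 is free -> place at 7.
728 hashes to 0; slot 0 is free -> place at 0.
68 hashes to 0; 0 taken -> place at 1.
182 hashes to 8; slot 8 is free -> place at 8.
971 hashes to 2; slot 2 is free -> place at 2.
Table: [728, 68, 971, ., ., ., ., 517, 182, ., .]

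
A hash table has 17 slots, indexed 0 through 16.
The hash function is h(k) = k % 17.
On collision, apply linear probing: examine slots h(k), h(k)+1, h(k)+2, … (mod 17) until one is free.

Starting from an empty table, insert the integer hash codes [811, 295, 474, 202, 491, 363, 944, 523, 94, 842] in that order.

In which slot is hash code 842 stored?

11

811: h=12 -> slot 12
295: h=6 -> slot 6
474: h=15 -> slot 15
202: h=15, probe 15,16 -> slot 16
491: h=15, probe 15,16,0 -> slot 0
363: h=6, probe 6,7 -> slot 7
944: h=9 -> slot 9
523: h=13 -> slot 13
94: h=9, probe 9,10 -> slot 10
842: h=9, probe 9,10,11 -> slot 11
Table: [491, _, _, _, _, _, 295, 363, _, 944, 94, 842, 811, 523, _, 474, 202]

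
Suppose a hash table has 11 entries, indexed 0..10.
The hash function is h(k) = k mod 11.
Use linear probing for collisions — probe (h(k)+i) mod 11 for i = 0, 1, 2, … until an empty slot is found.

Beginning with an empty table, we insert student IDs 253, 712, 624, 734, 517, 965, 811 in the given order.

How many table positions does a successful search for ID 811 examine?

7

253: h=0 → slot 0
712: h=8 → slot 8
624: h=8, probe 8,9 → slot 9
734: h=8, probe 8,9,10 → slot 10
517: h=0, probe 0,1 → slot 1
965: h=8, probe 8,9,10,0,1,2 → slot 2
811: h=8, probe 8,9,10,0,1,2,3 → slot 3
Table: [253, 517, 965, 811, ., ., ., ., 712, 624, 734]
Lookup 811: h=8, probe 8,9,10,0,1,2,3 → found at 3.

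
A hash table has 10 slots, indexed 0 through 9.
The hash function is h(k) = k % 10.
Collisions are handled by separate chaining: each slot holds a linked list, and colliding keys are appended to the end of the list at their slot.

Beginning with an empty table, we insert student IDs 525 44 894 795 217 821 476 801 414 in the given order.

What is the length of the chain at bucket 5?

Insert 525: h=5, bucket 5 empty → new chain.
Insert 44: h=4, bucket 4 empty → new chain.
Insert 894: h=4, bucket 4 nonempty → append to chain.
Insert 795: h=5, bucket 5 nonempty → append to chain.
Insert 217: h=7, bucket 7 empty → new chain.
Insert 821: h=1, bucket 1 empty → new chain.
Insert 476: h=6, bucket 6 empty → new chain.
Insert 801: h=1, bucket 1 nonempty → append to chain.
Insert 414: h=4, bucket 4 nonempty → append to chain.
Final buckets:
0: .
1: 821 -> 801
2: .
3: .
4: 44 -> 894 -> 414
5: 525 -> 795
6: 476
7: 217
8: .
9: .

2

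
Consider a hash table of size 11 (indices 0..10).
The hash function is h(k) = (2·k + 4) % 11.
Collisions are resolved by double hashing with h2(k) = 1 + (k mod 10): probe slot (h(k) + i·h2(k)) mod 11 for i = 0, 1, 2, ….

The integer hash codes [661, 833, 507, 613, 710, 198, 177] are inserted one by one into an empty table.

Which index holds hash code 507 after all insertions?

661 hashes to 6; slot 6 is free → place at 6.
833 hashes to 9; slot 9 is free → place at 9.
507 hashes to 6, h2=8; 6 taken → place at 3.
613 hashes to 9, h2=4; 9 taken → place at 2.
710 hashes to 5; slot 5 is free → place at 5.
198 hashes to 4; slot 4 is free → place at 4.
177 hashes to 6, h2=8; 6,3 taken → place at 0.
Table: [177, -, 613, 507, 198, 710, 661, -, -, 833, -]

3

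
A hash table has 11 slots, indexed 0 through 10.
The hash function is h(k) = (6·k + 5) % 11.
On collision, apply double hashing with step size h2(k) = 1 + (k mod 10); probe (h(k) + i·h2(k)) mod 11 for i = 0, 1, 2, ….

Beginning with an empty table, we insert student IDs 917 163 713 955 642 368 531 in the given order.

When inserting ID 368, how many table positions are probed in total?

Insert 917: h=7, slot 7 empty → index 7.
Insert 163: h=4, slot 4 empty → index 4.
Insert 713: h=4, h2=4, slot 4 occupied → index 8.
Insert 955: h=4, h2=6, slot 4 occupied → index 10.
Insert 642: h=7, h2=3, slots 7,10 occupied → index 2.
Insert 368: h=2, h2=9, slot 2 occupied → index 0.
Insert 531: h=1, slot 1 empty → index 1.
Table: [368, 531, 642, ∅, 163, ∅, ∅, 917, 713, ∅, 955]

2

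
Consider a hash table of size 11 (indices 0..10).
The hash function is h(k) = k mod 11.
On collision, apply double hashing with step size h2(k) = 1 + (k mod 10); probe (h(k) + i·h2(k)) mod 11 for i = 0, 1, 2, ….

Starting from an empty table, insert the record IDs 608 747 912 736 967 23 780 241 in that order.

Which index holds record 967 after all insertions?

608: h=3 → slot 3
747: h=10 → slot 10
912: h=10, h2=3, probe 10,2 → slot 2
736: h=10, h2=7, probe 10,6 → slot 6
967: h=10, h2=8, probe 10,7 → slot 7
23: h=1 → slot 1
780: h=10, h2=1, probe 10,0 → slot 0
241: h=10, h2=2, probe 10,1,3,5 → slot 5
Table: [780, 23, 912, 608, _, 241, 736, 967, _, _, 747]

7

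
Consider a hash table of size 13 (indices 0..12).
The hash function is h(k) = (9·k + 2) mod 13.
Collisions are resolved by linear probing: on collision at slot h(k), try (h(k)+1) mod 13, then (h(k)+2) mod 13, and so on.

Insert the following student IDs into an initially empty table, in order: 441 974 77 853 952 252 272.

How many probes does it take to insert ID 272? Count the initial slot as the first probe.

6

Insert 441: h=6, slot 6 empty -> index 6.
Insert 974: h=6, slot 6 occupied -> index 7.
Insert 77: h=6, slots 6,7 occupied -> index 8.
Insert 853: h=9, slot 9 empty -> index 9.
Insert 952: h=3, slot 3 empty -> index 3.
Insert 252: h=8, slots 8,9 occupied -> index 10.
Insert 272: h=6, slots 6,7,8,9,10 occupied -> index 11.
Table: [—, —, —, 952, —, —, 441, 974, 77, 853, 252, 272, —]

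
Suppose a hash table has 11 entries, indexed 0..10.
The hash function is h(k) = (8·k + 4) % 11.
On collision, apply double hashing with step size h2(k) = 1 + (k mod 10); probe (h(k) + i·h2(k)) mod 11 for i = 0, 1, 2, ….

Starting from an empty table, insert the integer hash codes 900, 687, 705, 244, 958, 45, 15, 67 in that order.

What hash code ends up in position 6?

Insert 900: h=10, slot 10 empty => index 10.
Insert 687: h=0, slot 0 empty => index 0.
Insert 705: h=1, slot 1 empty => index 1.
Insert 244: h=9, slot 9 empty => index 9.
Insert 958: h=1, h2=9, slots 1,10 occupied => index 8.
Insert 45: h=1, h2=6, slot 1 occupied => index 7.
Insert 15: h=3, slot 3 empty => index 3.
Insert 67: h=1, h2=8, slots 1,9 occupied => index 6.
Table: [687, 705, -, 15, -, -, 67, 45, 958, 244, 900]

67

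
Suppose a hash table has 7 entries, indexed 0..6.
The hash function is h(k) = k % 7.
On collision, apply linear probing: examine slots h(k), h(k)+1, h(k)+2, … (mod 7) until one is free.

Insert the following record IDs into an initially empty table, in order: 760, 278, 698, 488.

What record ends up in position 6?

698

760: h=4 => slot 4
278: h=5 => slot 5
698: h=5, probe 5,6 => slot 6
488: h=5, probe 5,6,0 => slot 0
Table: [488, _, _, _, 760, 278, 698]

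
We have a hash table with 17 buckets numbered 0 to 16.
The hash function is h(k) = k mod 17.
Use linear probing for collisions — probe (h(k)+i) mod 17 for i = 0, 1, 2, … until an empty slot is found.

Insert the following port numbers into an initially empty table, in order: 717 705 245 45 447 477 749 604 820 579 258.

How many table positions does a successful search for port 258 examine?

8

Insert 717: h=3, slot 3 empty => index 3.
Insert 705: h=8, slot 8 empty => index 8.
Insert 245: h=7, slot 7 empty => index 7.
Insert 45: h=11, slot 11 empty => index 11.
Insert 447: h=5, slot 5 empty => index 5.
Insert 477: h=1, slot 1 empty => index 1.
Insert 749: h=1, slot 1 occupied => index 2.
Insert 604: h=9, slot 9 empty => index 9.
Insert 820: h=4, slot 4 empty => index 4.
Insert 579: h=1, slots 1,2,3,4,5 occupied => index 6.
Insert 258: h=3, slots 3,4,5,6,7,8,9 occupied => index 10.
Table: [∅, 477, 749, 717, 820, 447, 579, 245, 705, 604, 258, 45, ∅, ∅, ∅, ∅, ∅]
Lookup 258: h=3, probe 3,4,5,6,7,8,9,10 → found at 10.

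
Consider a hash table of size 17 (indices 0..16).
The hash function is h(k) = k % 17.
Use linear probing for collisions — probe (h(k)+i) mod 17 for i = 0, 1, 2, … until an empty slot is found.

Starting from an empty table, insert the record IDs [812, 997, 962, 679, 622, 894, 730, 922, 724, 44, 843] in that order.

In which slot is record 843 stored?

812 hashes to 13; slot 13 is free => place at 13.
997 hashes to 11; slot 11 is free => place at 11.
962 hashes to 10; slot 10 is free => place at 10.
679 hashes to 16; slot 16 is free => place at 16.
622 hashes to 10; 10,11 taken => place at 12.
894 hashes to 10; 10,11,12,13 taken => place at 14.
730 hashes to 16; 16 taken => place at 0.
922 hashes to 4; slot 4 is free => place at 4.
724 hashes to 10; 10,11,12,13,14 taken => place at 15.
44 hashes to 10; 10,11,12,13,14,15,16,0 taken => place at 1.
843 hashes to 10; 10,11,12,13,14,15,16,0,1 taken => place at 2.
Table: [730, 44, 843, —, 922, —, —, —, —, —, 962, 997, 622, 812, 894, 724, 679]

2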